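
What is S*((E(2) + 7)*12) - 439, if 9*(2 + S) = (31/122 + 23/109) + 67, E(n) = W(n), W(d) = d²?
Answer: 5714581/19947 ≈ 286.49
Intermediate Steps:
E(n) = n²
S = 657787/119682 (S = -2 + ((31/122 + 23/109) + 67)/9 = -2 + (6185/13298 + 67)/9 = -2 + (⅑)*(897151/13298) = -2 + 897151/119682 = 657787/119682 ≈ 5.4961)
S*((E(2) + 7)*12) - 439 = 657787*((2² + 7)*12)/119682 - 439 = 657787*((4 + 7)*12)/119682 - 439 = 657787*(11*12)/119682 - 439 = (657787/119682)*132 - 439 = 14471314/19947 - 439 = 5714581/19947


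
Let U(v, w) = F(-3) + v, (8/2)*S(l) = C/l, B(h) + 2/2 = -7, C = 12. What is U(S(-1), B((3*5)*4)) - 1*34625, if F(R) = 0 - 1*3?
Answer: -34631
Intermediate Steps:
B(h) = -8 (B(h) = -1 - 7 = -8)
F(R) = -3 (F(R) = 0 - 3 = -3)
S(l) = 3/l (S(l) = (12/l)/4 = 3/l)
U(v, w) = -3 + v
U(S(-1), B((3*5)*4)) - 1*34625 = (-3 + 3/(-1)) - 1*34625 = (-3 + 3*(-1)) - 34625 = (-3 - 3) - 34625 = -6 - 34625 = -34631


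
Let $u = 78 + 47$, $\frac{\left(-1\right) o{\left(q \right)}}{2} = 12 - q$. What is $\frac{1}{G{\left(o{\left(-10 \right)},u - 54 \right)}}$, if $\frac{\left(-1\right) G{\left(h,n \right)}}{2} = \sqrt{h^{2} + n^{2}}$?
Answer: $- \frac{\sqrt{6977}}{13954} \approx -0.005986$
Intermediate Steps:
$o{\left(q \right)} = -24 + 2 q$ ($o{\left(q \right)} = - 2 \left(12 - q\right) = -24 + 2 q$)
$u = 125$
$G{\left(h,n \right)} = - 2 \sqrt{h^{2} + n^{2}}$
$\frac{1}{G{\left(o{\left(-10 \right)},u - 54 \right)}} = \frac{1}{\left(-2\right) \sqrt{\left(-24 + 2 \left(-10\right)\right)^{2} + \left(125 - 54\right)^{2}}} = \frac{1}{\left(-2\right) \sqrt{\left(-24 - 20\right)^{2} + \left(125 - 54\right)^{2}}} = \frac{1}{\left(-2\right) \sqrt{\left(-44\right)^{2} + 71^{2}}} = \frac{1}{\left(-2\right) \sqrt{1936 + 5041}} = \frac{1}{\left(-2\right) \sqrt{6977}} = - \frac{\sqrt{6977}}{13954}$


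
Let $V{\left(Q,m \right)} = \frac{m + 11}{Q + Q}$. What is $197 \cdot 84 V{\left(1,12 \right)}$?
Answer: $190302$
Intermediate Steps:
$V{\left(Q,m \right)} = \frac{11 + m}{2 Q}$
$197 \cdot 84 V{\left(1,12 \right)} = 197 \cdot 84 \frac{11 + 12}{2 \cdot 1} = 16548 \cdot \frac{1}{2} \cdot 1 \cdot 23 = 16548 \cdot \frac{23}{2} = 190302$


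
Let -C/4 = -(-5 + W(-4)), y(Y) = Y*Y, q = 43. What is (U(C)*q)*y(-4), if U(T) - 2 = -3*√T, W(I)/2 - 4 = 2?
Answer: 1376 - 4128*√7 ≈ -9545.7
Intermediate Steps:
W(I) = 12 (W(I) = 8 + 2*2 = 8 + 4 = 12)
y(Y) = Y²
C = 28 (C = -(-4)*(-5 + 12) = -(-4)*7 = -4*(-7) = 28)
U(T) = 2 - 3*√T
(U(C)*q)*y(-4) = ((2 - 6*√7)*43)*(-4)² = ((2 - 6*√7)*43)*16 = (86 - 258*√7)*16 = 1376 - 4128*√7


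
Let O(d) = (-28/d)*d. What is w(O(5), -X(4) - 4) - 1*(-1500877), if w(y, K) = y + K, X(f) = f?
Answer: 1500841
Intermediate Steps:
O(d) = -28
w(y, K) = K + y
w(O(5), -X(4) - 4) - 1*(-1500877) = ((-1*4 - 4) - 28) - 1*(-1500877) = ((-4 - 4) - 28) + 1500877 = (-8 - 28) + 1500877 = -36 + 1500877 = 1500841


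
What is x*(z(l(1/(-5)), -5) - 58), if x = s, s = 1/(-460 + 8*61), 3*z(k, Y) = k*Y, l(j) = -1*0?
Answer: -29/14 ≈ -2.0714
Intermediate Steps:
l(j) = 0
z(k, Y) = Y*k/3 (z(k, Y) = (k*Y)/3 = (Y*k)/3 = Y*k/3)
s = 1/28 (s = 1/(-460 + 488) = 1/28 ≈ 0.035714)
x = 1/28 ≈ 0.035714
x*(z(l(1/(-5)), -5) - 58) = ((1/3)*(-5)*0 - 58)/28 = (0 - 58)/28 = (1/28)*(-58) = -29/14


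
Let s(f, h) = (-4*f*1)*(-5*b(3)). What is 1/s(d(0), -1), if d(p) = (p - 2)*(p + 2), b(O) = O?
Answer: -1/240 ≈ -0.0041667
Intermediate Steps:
d(p) = (-2 + p)*(2 + p)
s(f, h) = 60*f (s(f, h) = (-4*f*1)*(-5*3) = -4*f*(-15) = 60*f)
1/s(d(0), -1) = 1/(60*(-4 + 0²)) = 1/(60*(-4 + 0)) = 1/(60*(-4)) = 1/(-240) = -1/240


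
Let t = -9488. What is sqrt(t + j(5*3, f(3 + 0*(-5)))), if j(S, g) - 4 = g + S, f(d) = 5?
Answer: 26*I*sqrt(14) ≈ 97.283*I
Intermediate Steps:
j(S, g) = 4 + S + g (j(S, g) = 4 + (g + S) = 4 + (S + g) = 4 + S + g)
sqrt(t + j(5*3, f(3 + 0*(-5)))) = sqrt(-9488 + (4 + 5*3 + 5)) = sqrt(-9488 + (4 + 15 + 5)) = sqrt(-9488 + 24) = sqrt(-9464) = 26*I*sqrt(14)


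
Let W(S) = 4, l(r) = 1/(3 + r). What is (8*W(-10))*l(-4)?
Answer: -32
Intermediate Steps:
(8*W(-10))*l(-4) = (8*4)/(3 - 4) = 32/(-1) = 32*(-1) = -32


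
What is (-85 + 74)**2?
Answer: 121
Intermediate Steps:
(-85 + 74)**2 = (-11)**2 = 121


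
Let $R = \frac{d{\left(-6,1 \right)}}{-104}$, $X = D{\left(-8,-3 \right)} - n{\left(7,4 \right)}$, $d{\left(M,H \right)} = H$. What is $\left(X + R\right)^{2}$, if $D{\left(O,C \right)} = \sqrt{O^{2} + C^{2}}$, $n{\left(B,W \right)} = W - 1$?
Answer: $\frac{887537}{10816} - \frac{313 \sqrt{73}}{52} \approx 30.629$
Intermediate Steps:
$n{\left(B,W \right)} = -1 + W$
$D{\left(O,C \right)} = \sqrt{C^{2} + O^{2}}$
$X = -3 + \sqrt{73}$ ($X = \sqrt{\left(-3\right)^{2} + \left(-8\right)^{2}} - \left(-1 + 4\right) = \sqrt{9 + 64} - 3 = \sqrt{73} - 3 = -3 + \sqrt{73} \approx 5.544$)
$R = - \frac{1}{104}$ ($R = 1 \frac{1}{-104} = 1 \left(- \frac{1}{104}\right) = - \frac{1}{104} \approx -0.0096154$)
$\left(X + R\right)^{2} = \left(\left(-3 + \sqrt{73}\right) - \frac{1}{104}\right)^{2} = \left(- \frac{313}{104} + \sqrt{73}\right)^{2}$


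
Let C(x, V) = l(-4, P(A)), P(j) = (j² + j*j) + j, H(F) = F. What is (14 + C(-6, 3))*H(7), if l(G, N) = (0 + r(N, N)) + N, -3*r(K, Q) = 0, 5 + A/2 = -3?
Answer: 3570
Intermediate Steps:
A = -16 (A = -10 + 2*(-3) = -10 - 6 = -16)
r(K, Q) = 0 (r(K, Q) = -⅓*0 = 0)
P(j) = j + 2*j² (P(j) = (j² + j²) + j = 2*j² + j = j + 2*j²)
l(G, N) = N (l(G, N) = (0 + 0) + N = 0 + N = N)
C(x, V) = 496 (C(x, V) = -16*(1 + 2*(-16)) = -16*(1 - 32) = -16*(-31) = 496)
(14 + C(-6, 3))*H(7) = (14 + 496)*7 = 510*7 = 3570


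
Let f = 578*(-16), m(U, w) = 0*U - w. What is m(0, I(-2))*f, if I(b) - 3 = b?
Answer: 9248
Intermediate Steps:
I(b) = 3 + b
m(U, w) = -w (m(U, w) = 0 - w = -w)
f = -9248
m(0, I(-2))*f = -(3 - 2)*(-9248) = -1*1*(-9248) = -1*(-9248) = 9248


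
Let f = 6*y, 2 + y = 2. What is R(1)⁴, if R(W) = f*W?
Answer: 0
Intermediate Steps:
y = 0 (y = -2 + 2 = 0)
f = 0 (f = 6*0 = 0)
R(W) = 0 (R(W) = 0*W = 0)
R(1)⁴ = 0⁴ = 0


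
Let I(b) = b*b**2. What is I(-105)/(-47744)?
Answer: 1157625/47744 ≈ 24.246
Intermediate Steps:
I(b) = b**3
I(-105)/(-47744) = (-105)**3/(-47744) = -1157625*(-1/47744) = 1157625/47744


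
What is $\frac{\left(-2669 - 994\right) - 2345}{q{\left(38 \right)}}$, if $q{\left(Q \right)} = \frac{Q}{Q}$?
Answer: $-6008$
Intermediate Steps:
$q{\left(Q \right)} = 1$
$\frac{\left(-2669 - 994\right) - 2345}{q{\left(38 \right)}} = \frac{\left(-2669 - 994\right) - 2345}{1} = \left(-3663 - 2345\right) 1 = \left(-6008\right) 1 = -6008$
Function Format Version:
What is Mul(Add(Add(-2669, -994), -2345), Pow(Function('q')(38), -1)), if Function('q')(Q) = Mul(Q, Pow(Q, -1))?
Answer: -6008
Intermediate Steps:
Function('q')(Q) = 1
Mul(Add(Add(-2669, -994), -2345), Pow(Function('q')(38), -1)) = Mul(Add(Add(-2669, -994), -2345), Pow(1, -1)) = Mul(Add(-3663, -2345), 1) = Mul(-6008, 1) = -6008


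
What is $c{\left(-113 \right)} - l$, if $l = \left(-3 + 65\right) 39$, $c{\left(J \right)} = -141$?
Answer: $-2559$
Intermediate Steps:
$l = 2418$ ($l = 62 \cdot 39 = 2418$)
$c{\left(-113 \right)} - l = -141 - 2418 = -2559$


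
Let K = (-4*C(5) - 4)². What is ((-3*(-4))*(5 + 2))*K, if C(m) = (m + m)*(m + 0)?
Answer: 3495744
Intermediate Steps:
C(m) = 2*m² (C(m) = (2*m)*m = 2*m²)
K = 41616 (K = (-8*5² - 4)² = (-8*25 - 4)² = (-4*50 - 4)² = (-200 - 4)² = (-204)² = 41616)
((-3*(-4))*(5 + 2))*K = ((-3*(-4))*(5 + 2))*41616 = (12*7)*41616 = 84*41616 = 3495744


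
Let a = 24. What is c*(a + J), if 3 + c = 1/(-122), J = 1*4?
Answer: -5138/61 ≈ -84.229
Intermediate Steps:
J = 4
c = -367/122 (c = -3 + 1/(-122) = -3 - 1/122 = -367/122 ≈ -3.0082)
c*(a + J) = -367*(24 + 4)/122 = -367/122*28 = -5138/61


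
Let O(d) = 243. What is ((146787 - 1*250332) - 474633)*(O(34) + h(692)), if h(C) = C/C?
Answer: -141075432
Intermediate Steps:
h(C) = 1
((146787 - 1*250332) - 474633)*(O(34) + h(692)) = ((146787 - 1*250332) - 474633)*(243 + 1) = ((146787 - 250332) - 474633)*244 = (-103545 - 474633)*244 = -578178*244 = -141075432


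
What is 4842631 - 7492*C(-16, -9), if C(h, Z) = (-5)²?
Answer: 4655331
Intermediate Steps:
C(h, Z) = 25
4842631 - 7492*C(-16, -9) = 4842631 - 7492*25 = 4842631 - 1*187300 = 4842631 - 187300 = 4655331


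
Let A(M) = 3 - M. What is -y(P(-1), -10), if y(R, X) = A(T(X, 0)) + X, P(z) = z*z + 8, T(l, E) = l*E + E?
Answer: 7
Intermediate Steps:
T(l, E) = E + E*l (T(l, E) = E*l + E = E + E*l)
P(z) = 8 + z² (P(z) = z² + 8 = 8 + z²)
y(R, X) = 3 + X (y(R, X) = (3 - 0*(1 + X)) + X = (3 - 1*0) + X = (3 + 0) + X = 3 + X)
-y(P(-1), -10) = -(3 - 10) = -1*(-7) = 7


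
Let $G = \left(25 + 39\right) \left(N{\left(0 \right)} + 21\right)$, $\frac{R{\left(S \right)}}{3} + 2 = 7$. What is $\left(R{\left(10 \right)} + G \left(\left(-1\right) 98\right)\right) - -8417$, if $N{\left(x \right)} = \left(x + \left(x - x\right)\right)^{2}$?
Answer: $-123280$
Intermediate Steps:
$R{\left(S \right)} = 15$ ($R{\left(S \right)} = -6 + 3 \cdot 7 = -6 + 21 = 15$)
$N{\left(x \right)} = x^{2}$ ($N{\left(x \right)} = \left(x + 0\right)^{2} = x^{2}$)
$G = 1344$ ($G = \left(25 + 39\right) \left(0^{2} + 21\right) = 64 \left(0 + 21\right) = 64 \cdot 21 = 1344$)
$\left(R{\left(10 \right)} + G \left(\left(-1\right) 98\right)\right) - -8417 = \left(15 + 1344 \left(\left(-1\right) 98\right)\right) - -8417 = \left(15 + 1344 \left(-98\right)\right) + 8417 = \left(15 - 131712\right) + 8417 = -131697 + 8417 = -123280$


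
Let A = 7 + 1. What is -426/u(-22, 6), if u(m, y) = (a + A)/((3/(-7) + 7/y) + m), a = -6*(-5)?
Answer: 3337/14 ≈ 238.36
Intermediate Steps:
a = 30
A = 8
u(m, y) = 38/(-3/7 + m + 7/y) (u(m, y) = (30 + 8)/((3/(-7) + 7/y) + m) = 38/((3*(-1/7) + 7/y) + m) = 38/((-3/7 + 7/y) + m) = 38/(-3/7 + m + 7/y))
-426/u(-22, 6) = -426/(266*6/(49 - 3*6 + 7*(-22)*6)) = -426/(266*6/(49 - 18 - 924)) = -426/(266*6/(-893)) = -426/(266*6*(-1/893)) = -426/(-84/47) = -426*(-47/84) = 3337/14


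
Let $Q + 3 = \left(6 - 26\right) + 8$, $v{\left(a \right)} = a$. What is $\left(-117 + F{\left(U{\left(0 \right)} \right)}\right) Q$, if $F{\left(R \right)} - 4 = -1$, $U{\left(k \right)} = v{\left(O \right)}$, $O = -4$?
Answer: $1710$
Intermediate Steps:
$U{\left(k \right)} = -4$
$F{\left(R \right)} = 3$ ($F{\left(R \right)} = 4 - 1 = 3$)
$Q = -15$ ($Q = -3 + \left(\left(6 - 26\right) + 8\right) = -3 + \left(-20 + 8\right) = -3 - 12 = -15$)
$\left(-117 + F{\left(U{\left(0 \right)} \right)}\right) Q = \left(-117 + 3\right) \left(-15\right) = \left(-114\right) \left(-15\right) = 1710$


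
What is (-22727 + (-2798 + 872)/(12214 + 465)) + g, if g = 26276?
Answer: 44995845/12679 ≈ 3548.8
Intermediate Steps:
(-22727 + (-2798 + 872)/(12214 + 465)) + g = (-22727 + (-2798 + 872)/(12214 + 465)) + 26276 = (-22727 - 1926/12679) + 26276 = -288157559/12679 + 26276 = 44995845/12679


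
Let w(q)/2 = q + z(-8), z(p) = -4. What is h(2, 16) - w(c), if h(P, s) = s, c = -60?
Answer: 144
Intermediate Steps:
w(q) = -8 + 2*q (w(q) = 2*(q - 4) = 2*(-4 + q) = -8 + 2*q)
h(2, 16) - w(c) = 16 - (-8 + 2*(-60)) = 16 - (-8 - 120) = 16 - 1*(-128) = 16 + 128 = 144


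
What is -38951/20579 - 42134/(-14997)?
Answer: 282927439/308623263 ≈ 0.91674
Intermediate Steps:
-38951/20579 - 42134/(-14997) = -38951*1/20579 - 42134*(-1/14997) = -38951/20579 + 42134/14997 = 282927439/308623263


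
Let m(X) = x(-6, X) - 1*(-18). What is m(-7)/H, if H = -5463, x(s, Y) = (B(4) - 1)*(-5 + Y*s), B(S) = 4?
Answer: -43/1821 ≈ -0.023613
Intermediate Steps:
x(s, Y) = -15 + 3*Y*s (x(s, Y) = (4 - 1)*(-5 + Y*s) = 3*(-5 + Y*s) = -15 + 3*Y*s)
m(X) = 3 - 18*X (m(X) = (-15 + 3*X*(-6)) - 1*(-18) = (-15 - 18*X) + 18 = 3 - 18*X)
m(-7)/H = (3 - 18*(-7))/(-5463) = (3 + 126)*(-1/5463) = 129*(-1/5463) = -43/1821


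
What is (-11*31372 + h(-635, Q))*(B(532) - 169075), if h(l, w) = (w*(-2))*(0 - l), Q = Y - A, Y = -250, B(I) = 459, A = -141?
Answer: 34846519792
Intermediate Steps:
Q = -109 (Q = -250 - 1*(-141) = -250 + 141 = -109)
h(l, w) = 2*l*w (h(l, w) = (-2*w)*(-l) = 2*l*w)
(-11*31372 + h(-635, Q))*(B(532) - 169075) = (-11*31372 + 2*(-635)*(-109))*(459 - 169075) = (-345092 + 138430)*(-168616) = -206662*(-168616) = 34846519792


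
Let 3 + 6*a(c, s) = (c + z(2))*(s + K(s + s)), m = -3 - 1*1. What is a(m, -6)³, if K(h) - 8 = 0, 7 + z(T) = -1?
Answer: -729/8 ≈ -91.125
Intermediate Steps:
z(T) = -8 (z(T) = -7 - 1 = -8)
K(h) = 8 (K(h) = 8 + 0 = 8)
m = -4 (m = -3 - 1 = -4)
a(c, s) = -½ + (-8 + c)*(8 + s)/6 (a(c, s) = -½ + ((c - 8)*(s + 8))/6 = -½ + ((-8 + c)*(8 + s))/6 = -½ + (-8 + c)*(8 + s)/6)
a(m, -6)³ = (-67/6 - 4/3*(-6) + (4/3)*(-4) + (⅙)*(-4)*(-6))³ = (-67/6 + 8 - 16/3 + 4)³ = (-9/2)³ = -729/8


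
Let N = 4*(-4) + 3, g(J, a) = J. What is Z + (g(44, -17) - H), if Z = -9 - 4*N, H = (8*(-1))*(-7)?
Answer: 31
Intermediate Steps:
H = 56 (H = -8*(-7) = 56)
N = -13 (N = -16 + 3 = -13)
Z = 43 (Z = -9 - 4*(-13) = -9 + 52 = 43)
Z + (g(44, -17) - H) = 43 + (44 - 1*56) = 43 + (44 - 56) = 43 - 12 = 31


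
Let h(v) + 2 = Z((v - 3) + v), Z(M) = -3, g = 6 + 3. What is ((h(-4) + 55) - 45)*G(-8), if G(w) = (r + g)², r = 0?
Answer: 405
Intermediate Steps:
g = 9
G(w) = 81 (G(w) = (0 + 9)² = 9² = 81)
h(v) = -5 (h(v) = -2 - 3 = -5)
((h(-4) + 55) - 45)*G(-8) = ((-5 + 55) - 45)*81 = (50 - 45)*81 = 5*81 = 405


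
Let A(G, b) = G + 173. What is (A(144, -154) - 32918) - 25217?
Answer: -57818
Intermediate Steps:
A(G, b) = 173 + G
(A(144, -154) - 32918) - 25217 = ((173 + 144) - 32918) - 25217 = (317 - 32918) - 25217 = -32601 - 25217 = -57818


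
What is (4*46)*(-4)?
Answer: -736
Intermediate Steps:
(4*46)*(-4) = 184*(-4) = -736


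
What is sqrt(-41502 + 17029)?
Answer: I*sqrt(24473) ≈ 156.44*I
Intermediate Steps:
sqrt(-41502 + 17029) = sqrt(-24473) = I*sqrt(24473)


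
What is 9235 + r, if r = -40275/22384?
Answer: 206675965/22384 ≈ 9233.2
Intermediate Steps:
r = -40275/22384 (r = -40275*1/22384 = -40275/22384 ≈ -1.7993)
9235 + r = 9235 - 40275/22384 = 206675965/22384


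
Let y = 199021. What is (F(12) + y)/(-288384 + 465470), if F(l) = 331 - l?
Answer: 99670/88543 ≈ 1.1257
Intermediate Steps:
(F(12) + y)/(-288384 + 465470) = ((331 - 1*12) + 199021)/(-288384 + 465470) = ((331 - 12) + 199021)/177086 = (319 + 199021)*(1/177086) = 199340*(1/177086) = 99670/88543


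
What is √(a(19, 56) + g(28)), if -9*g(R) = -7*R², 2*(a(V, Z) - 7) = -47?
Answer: √21358/6 ≈ 24.357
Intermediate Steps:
a(V, Z) = -33/2 (a(V, Z) = 7 + (½)*(-47) = 7 - 47/2 = -33/2)
g(R) = 7*R²/9 (g(R) = -(-7)*R²/9 = 7*R²/9)
√(a(19, 56) + g(28)) = √(-33/2 + (7/9)*28²) = √(-33/2 + (7/9)*784) = √(-33/2 + 5488/9) = √(10679/18) = √21358/6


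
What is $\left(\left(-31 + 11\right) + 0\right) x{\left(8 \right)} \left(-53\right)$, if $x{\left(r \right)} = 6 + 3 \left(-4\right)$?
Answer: $-6360$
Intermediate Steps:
$x{\left(r \right)} = -6$ ($x{\left(r \right)} = 6 - 12 = -6$)
$\left(\left(-31 + 11\right) + 0\right) x{\left(8 \right)} \left(-53\right) = \left(\left(-31 + 11\right) + 0\right) \left(-6\right) \left(-53\right) = \left(-20 + 0\right) \left(-6\right) \left(-53\right) = \left(-20\right) \left(-6\right) \left(-53\right) = 120 \left(-53\right) = -6360$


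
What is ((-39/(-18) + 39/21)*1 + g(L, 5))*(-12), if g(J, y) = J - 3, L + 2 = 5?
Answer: -338/7 ≈ -48.286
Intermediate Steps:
L = 3 (L = -2 + 5 = 3)
g(J, y) = -3 + J
((-39/(-18) + 39/21)*1 + g(L, 5))*(-12) = ((-39/(-18) + 39/21)*1 + (-3 + 3))*(-12) = ((-39*(-1/18) + 39*(1/21))*1 + 0)*(-12) = ((13/6 + 13/7)*1 + 0)*(-12) = ((169/42)*1 + 0)*(-12) = (169/42 + 0)*(-12) = (169/42)*(-12) = -338/7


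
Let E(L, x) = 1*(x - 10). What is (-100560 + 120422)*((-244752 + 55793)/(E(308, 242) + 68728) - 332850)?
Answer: -227951456367829/34480 ≈ -6.6111e+9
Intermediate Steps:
E(L, x) = -10 + x (E(L, x) = 1*(-10 + x) = -10 + x)
(-100560 + 120422)*((-244752 + 55793)/(E(308, 242) + 68728) - 332850) = (-100560 + 120422)*((-244752 + 55793)/((-10 + 242) + 68728) - 332850) = 19862*(-188959/(232 + 68728) - 332850) = 19862*(-188959/68960 - 332850) = 19862*(-22953524959/68960) = -227951456367829/34480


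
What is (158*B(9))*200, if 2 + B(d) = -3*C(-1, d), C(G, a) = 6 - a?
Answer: 221200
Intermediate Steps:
B(d) = -20 + 3*d (B(d) = -2 - 3*(6 - d) = -2 + (-18 + 3*d) = -20 + 3*d)
(158*B(9))*200 = (158*(-20 + 3*9))*200 = (158*(-20 + 27))*200 = (158*7)*200 = 1106*200 = 221200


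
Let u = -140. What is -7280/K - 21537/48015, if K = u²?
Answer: -30622/37345 ≈ -0.81998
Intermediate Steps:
K = 19600 (K = (-140)² = 19600)
-7280/K - 21537/48015 = -7280/19600 - 21537/48015 = -7280*1/19600 - 21537*1/48015 = -13/35 - 2393/5335 = -30622/37345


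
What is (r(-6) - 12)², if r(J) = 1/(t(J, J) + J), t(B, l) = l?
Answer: 21025/144 ≈ 146.01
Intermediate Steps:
r(J) = 1/(2*J) (r(J) = 1/(J + J) = 1/(2*J))
(r(-6) - 12)² = ((½)/(-6) - 12)² = ((½)*(-⅙) - 12)² = (-1/12 - 12)² = (-145/12)² = 21025/144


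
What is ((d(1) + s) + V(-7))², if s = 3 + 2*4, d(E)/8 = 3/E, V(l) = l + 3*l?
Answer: 49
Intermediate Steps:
V(l) = 4*l
d(E) = 24/E (d(E) = 8*(3/E) = 24/E)
s = 11 (s = 3 + 8 = 11)
((d(1) + s) + V(-7))² = ((24/1 + 11) + 4*(-7))² = ((24*1 + 11) - 28)² = ((24 + 11) - 28)² = (35 - 28)² = 7² = 49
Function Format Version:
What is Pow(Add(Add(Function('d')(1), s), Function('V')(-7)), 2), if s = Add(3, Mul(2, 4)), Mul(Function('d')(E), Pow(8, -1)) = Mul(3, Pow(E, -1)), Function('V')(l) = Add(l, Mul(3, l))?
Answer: 49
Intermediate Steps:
Function('V')(l) = Mul(4, l)
Function('d')(E) = Mul(24, Pow(E, -1)) (Function('d')(E) = Mul(8, Mul(3, Pow(E, -1))) = Mul(24, Pow(E, -1)))
s = 11 (s = Add(3, 8) = 11)
Pow(Add(Add(Function('d')(1), s), Function('V')(-7)), 2) = Pow(Add(Add(Mul(24, Pow(1, -1)), 11), Mul(4, -7)), 2) = Pow(Add(Add(Mul(24, 1), 11), -28), 2) = Pow(Add(Add(24, 11), -28), 2) = Pow(Add(35, -28), 2) = Pow(7, 2) = 49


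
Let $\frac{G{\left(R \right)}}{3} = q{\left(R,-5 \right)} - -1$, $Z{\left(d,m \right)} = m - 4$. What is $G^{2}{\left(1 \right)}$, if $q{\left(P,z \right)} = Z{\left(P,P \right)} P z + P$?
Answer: $2601$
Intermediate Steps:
$Z{\left(d,m \right)} = -4 + m$
$q{\left(P,z \right)} = P + P z \left(-4 + P\right)$ ($q{\left(P,z \right)} = \left(-4 + P\right) P z + P = P \left(-4 + P\right) z + P = P z \left(-4 + P\right) + P = P + P z \left(-4 + P\right)$)
$G{\left(R \right)} = 3 + 3 R \left(21 - 5 R\right)$ ($G{\left(R \right)} = 3 \left(R \left(1 - 5 \left(-4 + R\right)\right) - -1\right) = 3 \left(R \left(1 - \left(-20 + 5 R\right)\right) + 1\right) = 3 \left(R \left(21 - 5 R\right) + 1\right) = 3 \left(1 + R \left(21 - 5 R\right)\right) = 3 + 3 R \left(21 - 5 R\right)$)
$G^{2}{\left(1 \right)} = \left(3 - 3 \left(-21 + 5 \cdot 1\right)\right)^{2} = \left(3 - 3 \left(-21 + 5\right)\right)^{2} = \left(3 - 3 \left(-16\right)\right)^{2} = \left(3 + 48\right)^{2} = 51^{2} = 2601$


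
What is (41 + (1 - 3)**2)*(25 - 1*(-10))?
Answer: 1575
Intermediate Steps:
(41 + (1 - 3)**2)*(25 - 1*(-10)) = (41 + (-2)**2)*(25 + 10) = (41 + 4)*35 = 45*35 = 1575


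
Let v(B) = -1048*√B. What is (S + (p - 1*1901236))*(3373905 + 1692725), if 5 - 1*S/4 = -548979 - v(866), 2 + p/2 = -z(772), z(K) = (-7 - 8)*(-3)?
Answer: 1492659597780 - 21239312960*√866 ≈ 8.6763e+11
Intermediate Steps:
z(K) = 45 (z(K) = -15*(-3) = 45)
p = -94 (p = -4 + 2*(-1*45) = -4 + 2*(-45) = -4 - 90 = -94)
S = 2195936 - 4192*√866 (S = 20 - 4*(-548979 - (-1048)*√866) = 20 - 4*(-548979 + 1048*√866) = 20 + (2195916 - 4192*√866) = 2195936 - 4192*√866 ≈ 2.0726e+6)
(S + (p - 1*1901236))*(3373905 + 1692725) = ((2195936 - 4192*√866) + (-94 - 1*1901236))*(3373905 + 1692725) = ((2195936 - 4192*√866) + (-94 - 1901236))*5066630 = ((2195936 - 4192*√866) - 1901330)*5066630 = (294606 - 4192*√866)*5066630 = 1492659597780 - 21239312960*√866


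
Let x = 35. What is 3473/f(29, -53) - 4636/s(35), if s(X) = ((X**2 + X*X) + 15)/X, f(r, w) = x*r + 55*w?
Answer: -63370989/936700 ≈ -67.653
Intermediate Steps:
f(r, w) = 35*r + 55*w
s(X) = (15 + 2*X**2)/X (s(X) = ((X**2 + X**2) + 15)/X = (2*X**2 + 15)/X = (15 + 2*X**2)/X)
3473/f(29, -53) - 4636/s(35) = 3473/(35*29 + 55*(-53)) - 4636/(2*35 + 15/35) = 3473/(1015 - 2915) - 4636/(70 + 15*(1/35)) = 3473/(-1900) - 4636/(70 + 3/7) = 3473*(-1/1900) - 4636/493/7 = -3473/1900 - 4636*7/493 = -3473/1900 - 32452/493 = -63370989/936700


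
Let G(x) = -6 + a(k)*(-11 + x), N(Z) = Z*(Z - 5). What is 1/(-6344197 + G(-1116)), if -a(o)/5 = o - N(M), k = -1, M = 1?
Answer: -1/6327298 ≈ -1.5805e-7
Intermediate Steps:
N(Z) = Z*(-5 + Z)
a(o) = -20 - 5*o (a(o) = -5*(o - (-5 + 1)) = -5*(o - (-4)) = -5*(o - 1*(-4)) = -5*(o + 4) = -5*(4 + o) = -20 - 5*o)
G(x) = 159 - 15*x (G(x) = -6 + (-20 - 5*(-1))*(-11 + x) = -6 + (-20 + 5)*(-11 + x) = -6 - 15*(-11 + x) = -6 + (165 - 15*x) = 159 - 15*x)
1/(-6344197 + G(-1116)) = 1/(-6344197 + (159 - 15*(-1116))) = 1/(-6344197 + (159 + 16740)) = 1/(-6344197 + 16899) = 1/(-6327298) = -1/6327298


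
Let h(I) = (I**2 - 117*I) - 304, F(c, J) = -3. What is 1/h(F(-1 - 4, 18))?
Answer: 1/56 ≈ 0.017857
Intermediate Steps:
h(I) = -304 + I**2 - 117*I
1/h(F(-1 - 4, 18)) = 1/(-304 + (-3)**2 - 117*(-3)) = 1/(-304 + 9 + 351) = 1/56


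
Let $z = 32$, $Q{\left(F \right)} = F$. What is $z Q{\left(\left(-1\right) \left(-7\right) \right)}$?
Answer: $224$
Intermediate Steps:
$z Q{\left(\left(-1\right) \left(-7\right) \right)} = 32 \left(\left(-1\right) \left(-7\right)\right) = 32 \cdot 7 = 224$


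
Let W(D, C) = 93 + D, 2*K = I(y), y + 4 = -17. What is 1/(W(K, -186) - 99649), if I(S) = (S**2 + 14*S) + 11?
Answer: -1/99477 ≈ -1.0053e-5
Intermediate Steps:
y = -21 (y = -4 - 17 = -21)
I(S) = 11 + S**2 + 14*S
K = 79 (K = (11 + (-21)**2 + 14*(-21))/2 = (11 + 441 - 294)/2 = (1/2)*158 = 79)
1/(W(K, -186) - 99649) = 1/((93 + 79) - 99649) = 1/(172 - 99649) = 1/(-99477) = -1/99477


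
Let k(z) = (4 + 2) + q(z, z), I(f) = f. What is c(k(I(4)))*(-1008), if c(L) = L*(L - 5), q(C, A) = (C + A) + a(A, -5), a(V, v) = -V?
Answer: -50400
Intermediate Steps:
q(C, A) = C (q(C, A) = (C + A) - A = (A + C) - A = C)
k(z) = 6 + z (k(z) = (4 + 2) + z = 6 + z)
c(L) = L*(-5 + L)
c(k(I(4)))*(-1008) = ((6 + 4)*(-5 + (6 + 4)))*(-1008) = (10*(-5 + 10))*(-1008) = (10*5)*(-1008) = 50*(-1008) = -50400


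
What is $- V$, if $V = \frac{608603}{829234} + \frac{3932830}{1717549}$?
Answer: $- \frac{4306541826267}{1424250027466} \approx -3.0237$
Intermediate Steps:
$V = \frac{4306541826267}{1424250027466}$ ($V = 608603 \cdot \frac{1}{829234} + 3932830 \cdot \frac{1}{1717549} = \frac{608603}{829234} + \frac{3932830}{1717549} = \frac{4306541826267}{1424250027466} \approx 3.0237$)
$- V = \left(-1\right) \frac{4306541826267}{1424250027466} = - \frac{4306541826267}{1424250027466}$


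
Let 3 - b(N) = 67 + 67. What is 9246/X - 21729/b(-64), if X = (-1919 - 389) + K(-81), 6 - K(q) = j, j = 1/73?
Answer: 3563073765/22014157 ≈ 161.85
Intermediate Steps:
b(N) = -131 (b(N) = 3 - (67 + 67) = 3 - 1*134 = 3 - 134 = -131)
j = 1/73 ≈ 0.013699
K(q) = 437/73 (K(q) = 6 - 1*1/73 = 6 - 1/73 = 437/73)
X = -168047/73 (X = (-1919 - 389) + 437/73 = -2308 + 437/73 = -168047/73 ≈ -2302.0)
9246/X - 21729/b(-64) = 9246/(-168047/73) - 21729/(-131) = 9246*(-73/168047) - 21729*(-1/131) = -674958/168047 + 21729/131 = 3563073765/22014157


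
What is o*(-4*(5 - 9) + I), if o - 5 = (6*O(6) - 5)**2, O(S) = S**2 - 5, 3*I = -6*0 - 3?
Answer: 491490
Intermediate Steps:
I = -1 (I = (-6*0 - 3)/3 = (0 - 3)/3 = (1/3)*(-3) = -1)
O(S) = -5 + S**2
o = 32766 (o = 5 + (6*(-5 + 6**2) - 5)**2 = 5 + (6*(-5 + 36) - 5)**2 = 5 + (6*31 - 5)**2 = 5 + (186 - 5)**2 = 5 + 181**2 = 5 + 32761 = 32766)
o*(-4*(5 - 9) + I) = 32766*(-4*(5 - 9) - 1) = 32766*(-4*(-4) - 1) = 32766*(16 - 1) = 32766*15 = 491490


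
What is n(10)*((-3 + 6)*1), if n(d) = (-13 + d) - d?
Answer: -39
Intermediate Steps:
n(d) = -13
n(10)*((-3 + 6)*1) = -13*(-3 + 6) = -39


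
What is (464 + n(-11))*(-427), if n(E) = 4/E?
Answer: -2177700/11 ≈ -1.9797e+5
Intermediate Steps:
(464 + n(-11))*(-427) = (464 + 4/(-11))*(-427) = (464 + 4*(-1/11))*(-427) = (464 - 4/11)*(-427) = (5100/11)*(-427) = -2177700/11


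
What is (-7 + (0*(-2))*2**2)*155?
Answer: -1085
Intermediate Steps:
(-7 + (0*(-2))*2**2)*155 = (-7 + 0*4)*155 = (-7 + 0)*155 = -7*155 = -1085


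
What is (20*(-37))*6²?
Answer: -26640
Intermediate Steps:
(20*(-37))*6² = -740*36 = -26640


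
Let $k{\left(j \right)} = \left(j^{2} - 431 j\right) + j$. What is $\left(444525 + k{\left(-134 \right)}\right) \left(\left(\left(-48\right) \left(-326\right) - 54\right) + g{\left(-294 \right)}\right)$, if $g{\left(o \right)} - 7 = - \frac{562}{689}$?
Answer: $\frac{5590319641227}{689} \approx 8.1137 \cdot 10^{9}$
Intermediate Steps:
$g{\left(o \right)} = \frac{4261}{689}$ ($g{\left(o \right)} = 7 - \frac{562}{689} = \frac{4261}{689}$)
$k{\left(j \right)} = j^{2} - 430 j$
$\left(444525 + k{\left(-134 \right)}\right) \left(\left(\left(-48\right) \left(-326\right) - 54\right) + g{\left(-294 \right)}\right) = \left(444525 - 134 \left(-430 - 134\right)\right) \left(\left(\left(-48\right) \left(-326\right) - 54\right) + \frac{4261}{689}\right) = \left(444525 - -75576\right) \left(\left(15648 - 54\right) + \frac{4261}{689}\right) = \left(444525 + 75576\right) \left(15594 + \frac{4261}{689}\right) = 520101 \cdot \frac{10748527}{689} = \frac{5590319641227}{689}$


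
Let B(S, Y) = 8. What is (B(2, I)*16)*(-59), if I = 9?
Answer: -7552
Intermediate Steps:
(B(2, I)*16)*(-59) = (8*16)*(-59) = 128*(-59) = -7552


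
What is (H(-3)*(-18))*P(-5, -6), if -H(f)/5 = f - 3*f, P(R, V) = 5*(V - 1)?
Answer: -18900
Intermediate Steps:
P(R, V) = -5 + 5*V (P(R, V) = 5*(-1 + V) = -5 + 5*V)
H(f) = 10*f (H(f) = -5*(f - 3*f) = -(-10)*f = 10*f)
(H(-3)*(-18))*P(-5, -6) = ((10*(-3))*(-18))*(-5 + 5*(-6)) = (-30*(-18))*(-5 - 30) = 540*(-35) = -18900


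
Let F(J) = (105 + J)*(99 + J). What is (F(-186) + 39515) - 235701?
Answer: -189139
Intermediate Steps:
F(J) = (99 + J)*(105 + J)
(F(-186) + 39515) - 235701 = ((10395 + (-186)² + 204*(-186)) + 39515) - 235701 = ((10395 + 34596 - 37944) + 39515) - 235701 = (7047 + 39515) - 235701 = 46562 - 235701 = -189139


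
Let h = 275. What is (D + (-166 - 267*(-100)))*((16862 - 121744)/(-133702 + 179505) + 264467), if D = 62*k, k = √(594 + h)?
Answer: 321413695075546/45803 + 751023181378*√869/45803 ≈ 7.5007e+9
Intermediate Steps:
k = √869 (k = √(594 + 275) = √869 ≈ 29.479)
D = 62*√869 ≈ 1827.7
(D + (-166 - 267*(-100)))*((16862 - 121744)/(-133702 + 179505) + 264467) = (62*√869 + (-166 - 267*(-100)))*((16862 - 121744)/(-133702 + 179505) + 264467) = (62*√869 + (-166 + 26700))*(-104882/45803 + 264467) = (62*√869 + 26534)*(-104882*1/45803 + 264467) = (26534 + 62*√869)*(-104882/45803 + 264467) = (26534 + 62*√869)*(12113277119/45803) = 321413695075546/45803 + 751023181378*√869/45803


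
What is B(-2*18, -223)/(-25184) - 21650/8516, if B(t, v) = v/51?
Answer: -6951253633/2734453536 ≈ -2.5421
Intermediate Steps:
B(t, v) = v/51 (B(t, v) = v*(1/51) = v/51)
B(-2*18, -223)/(-25184) - 21650/8516 = ((1/51)*(-223))/(-25184) - 21650/8516 = -223/51*(-1/25184) - 21650*1/8516 = 223/1284384 - 10825/4258 = -6951253633/2734453536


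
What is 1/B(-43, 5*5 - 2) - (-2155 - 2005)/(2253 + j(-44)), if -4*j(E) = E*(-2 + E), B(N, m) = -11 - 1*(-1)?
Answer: 39853/17470 ≈ 2.2812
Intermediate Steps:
B(N, m) = -10 (B(N, m) = -11 + 1 = -10)
j(E) = -E*(-2 + E)/4
1/B(-43, 5*5 - 2) - (-2155 - 2005)/(2253 + j(-44)) = 1/(-10) - (-2155 - 2005)/(2253 + (¼)*(-44)*(2 - 1*(-44))) = -⅒ - (-4160)/(2253 + (¼)*(-44)*(2 + 44)) = -⅒ - (-4160)/(2253 + (¼)*(-44)*46) = -⅒ - (-4160)/(2253 - 506) = -⅒ - (-4160)/1747 = -⅒ - 1*(-4160/1747) = -⅒ + 4160/1747 = 39853/17470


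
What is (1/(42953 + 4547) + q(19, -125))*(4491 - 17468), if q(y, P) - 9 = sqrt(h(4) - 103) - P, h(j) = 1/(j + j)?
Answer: -4347295683/2500 - 12977*I*sqrt(1646)/4 ≈ -1.7389e+6 - 1.3162e+5*I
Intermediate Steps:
h(j) = 1/(2*j)
q(y, P) = 9 - P + I*sqrt(1646)/4 (q(y, P) = 9 + (sqrt((1/2)/4 - 103) - P) = 9 + (sqrt((1/2)*(1/4) - 103) - P) = 9 + (sqrt(1/8 - 103) - P) = 9 + (sqrt(-823/8) - P) = 9 + (I*sqrt(1646)/4 - P) = 9 + (-P + I*sqrt(1646)/4) = 9 - P + I*sqrt(1646)/4)
(1/(42953 + 4547) + q(19, -125))*(4491 - 17468) = (1/(42953 + 4547) + (9 - 1*(-125) + I*sqrt(1646)/4))*(4491 - 17468) = (1/47500 + (9 + 125 + I*sqrt(1646)/4))*(-12977) = (1/47500 + (134 + I*sqrt(1646)/4))*(-12977) = (6365001/47500 + I*sqrt(1646)/4)*(-12977) = -4347295683/2500 - 12977*I*sqrt(1646)/4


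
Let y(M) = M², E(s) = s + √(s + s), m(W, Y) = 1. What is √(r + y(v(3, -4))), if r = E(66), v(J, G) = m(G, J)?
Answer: √(67 + 2*√33) ≈ 8.8594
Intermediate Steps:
v(J, G) = 1
E(s) = s + √2*√s (E(s) = s + √(2*s) = s + √2*√s)
r = 66 + 2*√33 (r = 66 + √2*√66 = 66 + 2*√33 ≈ 77.489)
√(r + y(v(3, -4))) = √((66 + 2*√33) + 1²) = √((66 + 2*√33) + 1) = √(67 + 2*√33)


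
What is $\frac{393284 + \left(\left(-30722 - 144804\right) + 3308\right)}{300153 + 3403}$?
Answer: $\frac{110533}{151778} \approx 0.72825$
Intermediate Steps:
$\frac{393284 + \left(\left(-30722 - 144804\right) + 3308\right)}{300153 + 3403} = \frac{393284 + \left(-175526 + 3308\right)}{303556} = \left(393284 - 172218\right) \frac{1}{303556} = 221066 \cdot \frac{1}{303556} = \frac{110533}{151778}$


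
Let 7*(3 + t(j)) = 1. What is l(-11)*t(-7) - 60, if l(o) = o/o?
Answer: -440/7 ≈ -62.857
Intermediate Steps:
l(o) = 1
t(j) = -20/7 (t(j) = -3 + (⅐)*1 = -3 + ⅐ = -20/7)
l(-11)*t(-7) - 60 = 1*(-20/7) - 60 = -20/7 - 60 = -440/7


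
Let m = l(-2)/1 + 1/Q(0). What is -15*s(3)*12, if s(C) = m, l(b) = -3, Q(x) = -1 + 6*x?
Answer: 720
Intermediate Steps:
m = -4 (m = -3/1 + 1/(-1 + 6*0) = -3*1 + 1/(-1 + 0) = -3 + 1/(-1) = -3 + 1*(-1) = -3 - 1 = -4)
s(C) = -4
-15*s(3)*12 = -15*(-4)*12 = 60*12 = 720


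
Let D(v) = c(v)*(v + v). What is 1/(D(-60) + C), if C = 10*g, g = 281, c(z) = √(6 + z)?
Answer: 281/867370 + 18*I*√6/433685 ≈ 0.00032397 + 0.00010167*I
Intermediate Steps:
D(v) = 2*v*√(6 + v) (D(v) = √(6 + v)*(v + v) = √(6 + v)*(2*v) = 2*v*√(6 + v))
C = 2810 (C = 10*281 = 2810)
1/(D(-60) + C) = 1/(2*(-60)*√(6 - 60) + 2810) = 1/(2*(-60)*√(-54) + 2810) = 1/(2*(-60)*(3*I*√6) + 2810) = 1/(-360*I*√6 + 2810) = 1/(2810 - 360*I*√6)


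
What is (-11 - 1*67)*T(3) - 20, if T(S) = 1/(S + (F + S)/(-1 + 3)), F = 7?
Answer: -119/4 ≈ -29.750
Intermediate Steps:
T(S) = 1/(7/2 + 3*S/2) (T(S) = 1/(S + (7 + S)/(-1 + 3)) = 1/(S + (7 + S)/2) = 1/(S + (7 + S)*(½)) = 1/(S + (7/2 + S/2)) = 1/(7/2 + 3*S/2))
(-11 - 1*67)*T(3) - 20 = (-11 - 1*67)*(2/(7 + 3*3)) - 20 = (-11 - 67)*(2/(7 + 9)) - 20 = -156/16 - 20 = -78*⅛ - 20 = -39/4 - 20 = -119/4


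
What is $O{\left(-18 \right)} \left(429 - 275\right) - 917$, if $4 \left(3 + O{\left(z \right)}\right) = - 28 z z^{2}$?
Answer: $6285517$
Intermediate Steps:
$O{\left(z \right)} = -3 - 7 z^{3}$ ($O{\left(z \right)} = -3 + \frac{- 28 z z^{2}}{4} = -3 + \frac{\left(-28\right) z^{3}}{4} = -3 - 7 z^{3}$)
$O{\left(-18 \right)} \left(429 - 275\right) - 917 = \left(-3 - 7 \left(-18\right)^{3}\right) \left(429 - 275\right) - 917 = \left(-3 - -40824\right) \left(429 - 275\right) - 917 = \left(-3 + 40824\right) 154 - 917 = 40821 \cdot 154 - 917 = 6286434 - 917 = 6285517$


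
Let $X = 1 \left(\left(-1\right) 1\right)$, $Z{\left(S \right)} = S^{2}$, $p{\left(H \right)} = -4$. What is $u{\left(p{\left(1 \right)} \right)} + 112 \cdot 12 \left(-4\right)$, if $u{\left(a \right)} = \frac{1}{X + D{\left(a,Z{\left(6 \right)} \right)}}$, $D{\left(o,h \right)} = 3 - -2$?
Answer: $- \frac{21503}{4} \approx -5375.8$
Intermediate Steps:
$D{\left(o,h \right)} = 5$ ($D{\left(o,h \right)} = 3 + 2 = 5$)
$X = -1$ ($X = 1 \left(-1\right) = -1$)
$u{\left(a \right)} = \frac{1}{4}$ ($u{\left(a \right)} = \frac{1}{-1 + 5} = \frac{1}{4}$)
$u{\left(p{\left(1 \right)} \right)} + 112 \cdot 12 \left(-4\right) = \frac{1}{4} + 112 \cdot 12 \left(-4\right) = \frac{1}{4} + 112 \left(-48\right) = \frac{1}{4} - 5376 = - \frac{21503}{4}$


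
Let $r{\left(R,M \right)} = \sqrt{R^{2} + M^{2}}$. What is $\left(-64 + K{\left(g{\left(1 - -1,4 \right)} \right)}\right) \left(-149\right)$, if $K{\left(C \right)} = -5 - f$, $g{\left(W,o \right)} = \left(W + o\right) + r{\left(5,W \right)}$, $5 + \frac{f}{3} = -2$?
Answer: $7152$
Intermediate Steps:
$r{\left(R,M \right)} = \sqrt{M^{2} + R^{2}}$
$f = -21$ ($f = -15 + 3 \left(-2\right) = -15 - 6 = -21$)
$g{\left(W,o \right)} = W + o + \sqrt{25 + W^{2}}$ ($g{\left(W,o \right)} = \left(W + o\right) + \sqrt{W^{2} + 5^{2}} = \left(W + o\right) + \sqrt{W^{2} + 25} = \left(W + o\right) + \sqrt{25 + W^{2}} = W + o + \sqrt{25 + W^{2}}$)
$K{\left(C \right)} = 16$ ($K{\left(C \right)} = -5 - -21 = -5 + 21 = 16$)
$\left(-64 + K{\left(g{\left(1 - -1,4 \right)} \right)}\right) \left(-149\right) = \left(-64 + 16\right) \left(-149\right) = \left(-48\right) \left(-149\right) = 7152$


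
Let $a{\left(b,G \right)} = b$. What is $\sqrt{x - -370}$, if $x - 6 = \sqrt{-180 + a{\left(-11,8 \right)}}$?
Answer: $\sqrt{376 + i \sqrt{191}} \approx 19.394 + 0.3563 i$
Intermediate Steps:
$x = 6 + i \sqrt{191}$ ($x = 6 + \sqrt{-180 - 11} = 6 + \sqrt{-191} = 6 + i \sqrt{191} \approx 6.0 + 13.82 i$)
$\sqrt{x - -370} = \sqrt{\left(6 + i \sqrt{191}\right) - -370} = \sqrt{\left(6 + i \sqrt{191}\right) + 370} = \sqrt{376 + i \sqrt{191}}$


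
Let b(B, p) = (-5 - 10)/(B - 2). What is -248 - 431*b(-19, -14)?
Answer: -3891/7 ≈ -555.86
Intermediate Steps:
b(B, p) = -15/(-2 + B)
-248 - 431*b(-19, -14) = -248 - (-6465)/(-2 - 19) = -248 - (-6465)/(-21) = -248 - (-6465)*(-1)/21 = -248 - 431*5/7 = -248 - 2155/7 = -3891/7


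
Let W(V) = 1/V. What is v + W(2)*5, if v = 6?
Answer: 17/2 ≈ 8.5000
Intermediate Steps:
v + W(2)*5 = 6 + 5/2 = 17/2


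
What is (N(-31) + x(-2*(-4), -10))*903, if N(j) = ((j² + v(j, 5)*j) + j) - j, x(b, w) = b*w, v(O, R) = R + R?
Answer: 515613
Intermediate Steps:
v(O, R) = 2*R
N(j) = j² + 10*j (N(j) = ((j² + (2*5)*j) + j) - j = ((j² + 10*j) + j) - j = (j² + 11*j) - j = j² + 10*j)
(N(-31) + x(-2*(-4), -10))*903 = (-31*(10 - 31) - 2*(-4)*(-10))*903 = (-31*(-21) + 8*(-10))*903 = (651 - 80)*903 = 571*903 = 515613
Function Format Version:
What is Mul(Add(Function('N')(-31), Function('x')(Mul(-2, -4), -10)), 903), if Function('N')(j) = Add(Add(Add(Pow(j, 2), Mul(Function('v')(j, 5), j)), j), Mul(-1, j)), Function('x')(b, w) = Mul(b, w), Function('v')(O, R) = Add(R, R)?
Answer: 515613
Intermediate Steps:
Function('v')(O, R) = Mul(2, R)
Function('N')(j) = Add(Pow(j, 2), Mul(10, j)) (Function('N')(j) = Add(Add(Add(Pow(j, 2), Mul(Mul(2, 5), j)), j), Mul(-1, j)) = Add(Add(Add(Pow(j, 2), Mul(10, j)), j), Mul(-1, j)) = Add(Add(Pow(j, 2), Mul(11, j)), Mul(-1, j)) = Add(Pow(j, 2), Mul(10, j)))
Mul(Add(Function('N')(-31), Function('x')(Mul(-2, -4), -10)), 903) = Mul(Add(Mul(-31, Add(10, -31)), Mul(Mul(-2, -4), -10)), 903) = Mul(Add(Mul(-31, -21), Mul(8, -10)), 903) = Mul(Add(651, -80), 903) = Mul(571, 903) = 515613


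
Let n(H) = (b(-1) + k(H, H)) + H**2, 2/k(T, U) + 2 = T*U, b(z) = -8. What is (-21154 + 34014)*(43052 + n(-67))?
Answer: 2742788168780/4487 ≈ 6.1127e+8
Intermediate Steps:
k(T, U) = 2/(-2 + T*U)
n(H) = -8 + H**2 + 2/(-2 + H**2) (n(H) = (-8 + 2/(-2 + H*H)) + H**2 = (-8 + 2/(-2 + H**2)) + H**2 = -8 + H**2 + 2/(-2 + H**2))
(-21154 + 34014)*(43052 + n(-67)) = (-21154 + 34014)*(43052 + (18 + (-67)**4 - 10*(-67)**2)/(-2 + (-67)**2)) = 12860*(43052 + (18 + 20151121 - 10*4489)/(-2 + 4489)) = 12860*(43052 + (18 + 20151121 - 44890)/4487) = 12860*(43052 + (1/4487)*20106249) = 12860*(43052 + 20106249/4487) = 12860*(213280573/4487) = 2742788168780/4487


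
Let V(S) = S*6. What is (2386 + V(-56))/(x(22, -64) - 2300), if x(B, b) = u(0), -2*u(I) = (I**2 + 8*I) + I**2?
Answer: -41/46 ≈ -0.89130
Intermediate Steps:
u(I) = -I**2 - 4*I (u(I) = -((I**2 + 8*I) + I**2)/2 = -(2*I**2 + 8*I)/2 = -I**2 - 4*I)
x(B, b) = 0 (x(B, b) = -1*0*(4 + 0) = -1*0*4 = 0)
V(S) = 6*S
(2386 + V(-56))/(x(22, -64) - 2300) = (2386 + 6*(-56))/(0 - 2300) = (2386 - 336)/(-2300) = 2050*(-1/2300) = -41/46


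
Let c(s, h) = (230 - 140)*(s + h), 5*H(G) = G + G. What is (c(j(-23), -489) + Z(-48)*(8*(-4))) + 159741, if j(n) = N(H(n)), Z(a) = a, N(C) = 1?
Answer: 117357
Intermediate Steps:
H(G) = 2*G/5 (H(G) = (G + G)/5 = (2*G)/5 = 2*G/5)
j(n) = 1
c(s, h) = 90*h + 90*s (c(s, h) = 90*(h + s) = 90*h + 90*s)
(c(j(-23), -489) + Z(-48)*(8*(-4))) + 159741 = ((90*(-489) + 90*1) - 384*(-4)) + 159741 = ((-44010 + 90) - 48*(-32)) + 159741 = (-43920 + 1536) + 159741 = -42384 + 159741 = 117357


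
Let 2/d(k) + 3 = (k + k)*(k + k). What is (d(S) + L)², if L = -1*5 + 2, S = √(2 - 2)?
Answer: 121/9 ≈ 13.444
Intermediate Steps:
S = 0 (S = √0 = 0)
L = -3 (L = -5 + 2 = -3)
d(k) = 2/(-3 + 4*k²) (d(k) = 2/(-3 + (k + k)*(k + k)) = 2/(-3 + (2*k)*(2*k)) = 2/(-3 + 4*k²))
(d(S) + L)² = (2/(-3 + 4*0²) - 3)² = (2/(-3 + 4*0) - 3)² = (2/(-3 + 0) - 3)² = (2/(-3) - 3)² = (2*(-⅓) - 3)² = (-⅔ - 3)² = (-11/3)² = 121/9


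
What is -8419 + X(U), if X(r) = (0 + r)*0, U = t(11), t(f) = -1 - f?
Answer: -8419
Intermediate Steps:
U = -12 (U = -1 - 1*11 = -1 - 11 = -12)
X(r) = 0 (X(r) = r*0 = 0)
-8419 + X(U) = -8419 + 0 = -8419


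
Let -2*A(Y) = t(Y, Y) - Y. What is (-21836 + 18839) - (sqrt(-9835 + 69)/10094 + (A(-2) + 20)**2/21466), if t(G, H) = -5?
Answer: -257336257/85864 - I*sqrt(9766)/10094 ≈ -2997.0 - 0.0097903*I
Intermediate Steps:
A(Y) = 5/2 + Y/2 (A(Y) = -(-5 - Y)/2 = 5/2 + Y/2)
(-21836 + 18839) - (sqrt(-9835 + 69)/10094 + (A(-2) + 20)**2/21466) = (-21836 + 18839) - (sqrt(-9835 + 69)/10094 + ((5/2 + (1/2)*(-2)) + 20)**2/21466) = -2997 - (sqrt(-9766)*(1/10094) + ((5/2 - 1) + 20)**2*(1/21466)) = -2997 - ((I*sqrt(9766))*(1/10094) + (3/2 + 20)**2*(1/21466)) = -2997 - (I*sqrt(9766)/10094 + (43/2)**2*(1/21466)) = -2997 - (I*sqrt(9766)/10094 + (1849/4)*(1/21466)) = -2997 - (I*sqrt(9766)/10094 + 1849/85864) = -2997 - (1849/85864 + I*sqrt(9766)/10094) = -2997 + (-1849/85864 - I*sqrt(9766)/10094) = -257336257/85864 - I*sqrt(9766)/10094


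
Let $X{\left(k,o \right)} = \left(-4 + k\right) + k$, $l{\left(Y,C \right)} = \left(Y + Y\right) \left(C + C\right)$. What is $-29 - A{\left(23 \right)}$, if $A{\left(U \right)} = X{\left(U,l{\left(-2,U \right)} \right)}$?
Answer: $-71$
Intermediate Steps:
$l{\left(Y,C \right)} = 4 C Y$ ($l{\left(Y,C \right)} = 2 Y 2 C = 4 C Y$)
$X{\left(k,o \right)} = -4 + 2 k$
$A{\left(U \right)} = -4 + 2 U$
$-29 - A{\left(23 \right)} = -29 - \left(-4 + 2 \cdot 23\right) = -29 - \left(-4 + 46\right) = -29 - 42 = -71$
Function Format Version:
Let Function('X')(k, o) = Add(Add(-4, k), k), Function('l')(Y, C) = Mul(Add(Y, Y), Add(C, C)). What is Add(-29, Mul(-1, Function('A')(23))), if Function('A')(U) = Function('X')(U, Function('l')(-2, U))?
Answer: -71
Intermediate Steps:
Function('l')(Y, C) = Mul(4, C, Y) (Function('l')(Y, C) = Mul(Mul(2, Y), Mul(2, C)) = Mul(4, C, Y))
Function('X')(k, o) = Add(-4, Mul(2, k))
Function('A')(U) = Add(-4, Mul(2, U))
Add(-29, Mul(-1, Function('A')(23))) = Add(-29, Mul(-1, Add(-4, Mul(2, 23)))) = Add(-29, Mul(-1, Add(-4, 46))) = Add(-29, Mul(-1, 42)) = Add(-29, -42) = -71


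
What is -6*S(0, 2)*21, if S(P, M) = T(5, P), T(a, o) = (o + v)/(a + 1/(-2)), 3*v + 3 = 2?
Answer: 28/3 ≈ 9.3333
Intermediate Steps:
v = -⅓ (v = -1 + (⅓)*2 = -1 + ⅔ = -⅓ ≈ -0.33333)
T(a, o) = (-⅓ + o)/(-½ + a) (T(a, o) = (o - ⅓)/(a + 1/(-2)) = (-⅓ + o)/(a - ½) = (-⅓ + o)/(-½ + a))
S(P, M) = -2/27 + 2*P/9 (S(P, M) = 2*(-1 + 3*P)/(3*(-1 + 2*5)) = 2*(-1 + 3*P)/(3*(-1 + 10)) = (⅔)*(-1 + 3*P)/9 = (⅔)*(⅑)*(-1 + 3*P) = -2/27 + 2*P/9)
-6*S(0, 2)*21 = -6*(-2/27 + (2/9)*0)*21 = -6*(-2/27 + 0)*21 = -6*(-2/27)*21 = (4/9)*21 = 28/3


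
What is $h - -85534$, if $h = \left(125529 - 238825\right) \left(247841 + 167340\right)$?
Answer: $-47038261042$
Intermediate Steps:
$h = -47038346576$ ($h = \left(-113296\right) 415181 = -47038346576$)
$h - -85534 = -47038346576 - -85534 = -47038346576 + 85534 = -47038261042$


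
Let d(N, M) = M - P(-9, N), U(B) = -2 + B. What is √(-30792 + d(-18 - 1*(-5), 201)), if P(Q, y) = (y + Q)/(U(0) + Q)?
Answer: I*√30593 ≈ 174.91*I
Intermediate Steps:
P(Q, y) = (Q + y)/(-2 + Q) (P(Q, y) = (y + Q)/((-2 + 0) + Q) = (Q + y)/(-2 + Q))
d(N, M) = -9/11 + M + N/11 (d(N, M) = M - (-9 + N)/(-2 - 9) = M - (-9 + N)/(-11) = M - (-1)*(-9 + N)/11 = M - (9/11 - N/11) = M + (-9/11 + N/11) = -9/11 + M + N/11)
√(-30792 + d(-18 - 1*(-5), 201)) = √(-30792 + (-9/11 + 201 + (-18 - 1*(-5))/11)) = √(-30792 + (-9/11 + 201 + (-18 + 5)/11)) = √(-30792 + (-9/11 + 201 + (1/11)*(-13))) = √(-30792 + (-9/11 + 201 - 13/11)) = √(-30792 + 199) = √(-30593) = I*√30593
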